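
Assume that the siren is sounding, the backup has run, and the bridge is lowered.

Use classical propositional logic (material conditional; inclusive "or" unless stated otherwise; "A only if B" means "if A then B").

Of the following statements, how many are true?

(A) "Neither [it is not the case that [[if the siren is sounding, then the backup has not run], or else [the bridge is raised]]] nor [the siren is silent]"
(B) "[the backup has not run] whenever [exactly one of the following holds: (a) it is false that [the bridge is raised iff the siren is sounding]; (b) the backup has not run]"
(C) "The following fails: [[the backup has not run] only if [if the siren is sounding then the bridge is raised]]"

Let P = "the siren is sounding" (T), Q = "the backup has run" (T), R = "the bridge is raised" (F).

(A): In symbols: ¬((P → ¬Q) ∨ R) ↓ ¬P

¬Q = ¬T = F
P → ¬Q = T → F = F
(P → ¬Q) ∨ R = F ∨ F = F
¬((P → ¬Q) ∨ R) = ¬F = T
¬P = ¬T = F
¬((P → ¬Q) ∨ R) ↓ ¬P = T ↓ F = F
Hence (A) is false.

(B): Parsed as (¬(R ↔ P) ⊕ ¬Q) → ¬Q

R ↔ P = F ↔ T = F
¬(R ↔ P) = ¬F = T
¬Q = ¬T = F
¬(R ↔ P) ⊕ ¬Q = T ⊕ F = T
¬Q = ¬T = F
(¬(R ↔ P) ⊕ ¬Q) → ¬Q = T → F = F
So (B) is false.

(C): Parsed as ¬(¬Q → (P → R))

¬Q = ¬T = F
P → R = T → F = F
¬Q → (P → R) = F → F = T
¬(¬Q → (P → R)) = ¬T = F
Hence (C) is false.

True statements: 0 (none).

0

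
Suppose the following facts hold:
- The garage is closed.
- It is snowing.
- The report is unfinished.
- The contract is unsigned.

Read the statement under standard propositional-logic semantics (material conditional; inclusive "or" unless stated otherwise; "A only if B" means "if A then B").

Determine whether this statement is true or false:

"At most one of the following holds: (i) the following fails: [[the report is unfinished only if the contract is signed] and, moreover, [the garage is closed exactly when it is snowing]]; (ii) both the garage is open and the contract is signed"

True

Let P = "the report is finished" (F), W = "the contract is signed" (F), V = "the garage is closed" (T), Q = "it is snowing" (T).
In symbols: ¬((¬P → W) ∧ (V ↔ Q)) ↑ (¬V ∧ W)

¬P = ¬F = T
¬P → W = T → F = F
V ↔ Q = T ↔ T = T
(¬P → W) ∧ (V ↔ Q) = F ∧ T = F
¬((¬P → W) ∧ (V ↔ Q)) = ¬F = T
¬V = ¬T = F
¬V ∧ W = F ∧ F = F
¬((¬P → W) ∧ (V ↔ Q)) ↑ (¬V ∧ W) = T ↑ F = T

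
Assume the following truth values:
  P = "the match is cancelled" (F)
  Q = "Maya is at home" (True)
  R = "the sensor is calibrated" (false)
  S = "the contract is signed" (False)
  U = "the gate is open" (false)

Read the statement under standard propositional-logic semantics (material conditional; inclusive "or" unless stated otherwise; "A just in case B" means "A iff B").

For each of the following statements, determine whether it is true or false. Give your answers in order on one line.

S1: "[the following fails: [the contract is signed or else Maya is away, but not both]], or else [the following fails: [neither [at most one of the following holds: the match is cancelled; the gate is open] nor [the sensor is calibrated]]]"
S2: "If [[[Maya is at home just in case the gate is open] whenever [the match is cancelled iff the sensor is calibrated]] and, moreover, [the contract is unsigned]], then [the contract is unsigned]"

S1 true; S2 true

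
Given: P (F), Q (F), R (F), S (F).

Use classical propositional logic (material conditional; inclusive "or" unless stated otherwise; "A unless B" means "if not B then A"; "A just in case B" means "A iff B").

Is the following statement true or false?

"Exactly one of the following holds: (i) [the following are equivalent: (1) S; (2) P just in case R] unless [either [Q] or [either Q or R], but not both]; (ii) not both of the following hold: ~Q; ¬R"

Formalization: ((S ↔ (P ↔ R)) ∨ (Q ⊕ (Q ∨ R))) ⊕ (¬Q ↑ ¬R)

P ↔ R = F ↔ F = T
S ↔ (P ↔ R) = F ↔ T = F
Q ∨ R = F ∨ F = F
Q ⊕ (Q ∨ R) = F ⊕ F = F
(S ↔ (P ↔ R)) ∨ (Q ⊕ (Q ∨ R)) = F ∨ F = F
¬Q = ¬F = T
¬R = ¬F = T
¬Q ↑ ¬R = T ↑ T = F
((S ↔ (P ↔ R)) ∨ (Q ⊕ (Q ∨ R))) ⊕ (¬Q ↑ ¬R) = F ⊕ F = F

The statement is false.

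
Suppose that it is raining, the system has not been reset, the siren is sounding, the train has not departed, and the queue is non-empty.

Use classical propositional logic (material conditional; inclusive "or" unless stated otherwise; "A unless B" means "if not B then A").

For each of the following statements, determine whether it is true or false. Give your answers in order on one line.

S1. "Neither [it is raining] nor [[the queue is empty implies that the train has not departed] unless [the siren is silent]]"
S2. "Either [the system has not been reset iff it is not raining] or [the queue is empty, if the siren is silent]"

S1 False; S2 True

Let P = "it is raining" (T), U = "the queue is empty" (F), S = "the train has departed" (F), R = "the siren is sounding" (T), Q = "the system has been reset" (F).

S1: This is P nor ((U -> ~S) | ~R).

~S = ~F = T
U -> ~S = F -> T = T
~R = ~T = F
(U -> ~S) | ~R = T | F = T
P nor ((U -> ~S) | ~R) = T nor T = F
Thus S1 is false.

S2: Formalization: (~Q <-> ~P) | (~R -> U)

~Q = ~F = T
~P = ~T = F
~Q <-> ~P = T <-> F = F
~R = ~T = F
~R -> U = F -> F = T
(~Q <-> ~P) | (~R -> U) = F | T = T
So S2 is true.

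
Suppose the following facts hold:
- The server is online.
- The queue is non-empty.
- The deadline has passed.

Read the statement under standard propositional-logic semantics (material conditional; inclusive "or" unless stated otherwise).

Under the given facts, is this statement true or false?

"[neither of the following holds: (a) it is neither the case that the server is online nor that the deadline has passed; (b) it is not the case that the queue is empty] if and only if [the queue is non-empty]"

False.

Let P = "the server is online" (True), R = "the deadline has passed" (True), Q = "the queue is empty" (False).
Parsed as ((P nor R) nor not Q) iff not Q

P nor R = True nor True = False
not Q = not False = True
(P nor R) nor not Q = False nor True = False
not Q = not False = True
((P nor R) nor not Q) iff not Q = False iff True = False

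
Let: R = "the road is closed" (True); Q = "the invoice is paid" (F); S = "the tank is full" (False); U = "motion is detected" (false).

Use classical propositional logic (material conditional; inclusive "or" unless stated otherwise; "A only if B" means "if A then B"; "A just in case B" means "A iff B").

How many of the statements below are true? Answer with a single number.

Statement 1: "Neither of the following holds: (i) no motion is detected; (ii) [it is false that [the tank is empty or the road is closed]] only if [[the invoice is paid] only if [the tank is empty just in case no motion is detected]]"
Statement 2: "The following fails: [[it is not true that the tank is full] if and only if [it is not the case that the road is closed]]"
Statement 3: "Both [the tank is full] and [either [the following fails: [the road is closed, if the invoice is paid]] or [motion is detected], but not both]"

1

Statement 1: In symbols: ¬U ↓ (¬(¬S ∨ R) → (Q → (¬S ↔ ¬U)))

¬U = ¬F = T
¬S = ¬F = T
¬S ∨ R = T ∨ T = T
¬(¬S ∨ R) = ¬T = F
¬S = ¬F = T
¬U = ¬F = T
¬S ↔ ¬U = T ↔ T = T
Q → (¬S ↔ ¬U) = F → T = T
¬(¬S ∨ R) → (Q → (¬S ↔ ¬U)) = F → T = T
¬U ↓ (¬(¬S ∨ R) → (Q → (¬S ↔ ¬U))) = T ↓ T = F
So Statement 1 is false.

Statement 2: In symbols: ¬(¬S ↔ ¬R)

¬S = ¬F = T
¬R = ¬T = F
¬S ↔ ¬R = T ↔ F = F
¬(¬S ↔ ¬R) = ¬F = T
So Statement 2 is true.

Statement 3: Parsed as S ∧ (¬(Q → R) ⊕ U)

Q → R = F → T = T
¬(Q → R) = ¬T = F
¬(Q → R) ⊕ U = F ⊕ F = F
S ∧ (¬(Q → R) ⊕ U) = F ∧ F = F
Thus Statement 3 is false.

1 of the 3 statements is true (Statement 2).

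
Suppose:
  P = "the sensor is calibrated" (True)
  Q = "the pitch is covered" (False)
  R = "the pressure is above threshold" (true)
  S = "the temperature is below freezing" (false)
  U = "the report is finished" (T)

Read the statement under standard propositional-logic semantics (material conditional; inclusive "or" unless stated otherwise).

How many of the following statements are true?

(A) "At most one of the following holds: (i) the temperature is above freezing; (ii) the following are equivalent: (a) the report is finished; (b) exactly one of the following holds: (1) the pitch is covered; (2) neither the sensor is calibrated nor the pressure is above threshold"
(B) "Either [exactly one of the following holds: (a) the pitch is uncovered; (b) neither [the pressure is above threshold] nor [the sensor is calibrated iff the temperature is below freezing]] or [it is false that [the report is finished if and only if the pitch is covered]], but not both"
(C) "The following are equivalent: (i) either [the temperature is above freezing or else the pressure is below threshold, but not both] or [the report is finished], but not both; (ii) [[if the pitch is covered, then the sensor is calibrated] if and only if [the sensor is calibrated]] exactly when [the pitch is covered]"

2

(A): Formalization: ~S nand (U <-> (Q xor (P nor R)))

~S = ~F = T
P nor R = T nor T = F
Q xor (P nor R) = F xor F = F
U <-> (Q xor (P nor R)) = T <-> F = F
~S nand (U <-> (Q xor (P nor R))) = T nand F = T
Hence (A) is true.

(B): Parsed as (~Q xor (R nor (P <-> S))) xor ~(U <-> Q)

~Q = ~F = T
P <-> S = T <-> F = F
R nor (P <-> S) = T nor F = F
~Q xor (R nor (P <-> S)) = T xor F = T
U <-> Q = T <-> F = F
~(U <-> Q) = ~F = T
(~Q xor (R nor (P <-> S))) xor ~(U <-> Q) = T xor T = F
Hence (B) is false.

(C): Formalization: ((~S xor ~R) xor U) <-> (((Q -> P) <-> P) <-> Q)

~S = ~F = T
~R = ~T = F
~S xor ~R = T xor F = T
(~S xor ~R) xor U = T xor T = F
Q -> P = F -> T = T
(Q -> P) <-> P = T <-> T = T
((Q -> P) <-> P) <-> Q = T <-> F = F
((~S xor ~R) xor U) <-> (((Q -> P) <-> P) <-> Q) = F <-> F = T
Thus (C) is true.

True statements: 2 ((A), (C)).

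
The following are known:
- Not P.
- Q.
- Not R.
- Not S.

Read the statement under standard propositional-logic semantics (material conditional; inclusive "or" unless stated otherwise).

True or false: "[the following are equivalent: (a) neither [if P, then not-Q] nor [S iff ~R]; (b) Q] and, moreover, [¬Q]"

Formalization: (((P -> not Q) nor (S iff not R)) iff Q) and not Q

not Q = not True = False
P -> not Q = False -> False = True
not R = not False = True
S iff not R = False iff True = False
(P -> not Q) nor (S iff not R) = True nor False = False
((P -> not Q) nor (S iff not R)) iff Q = False iff True = False
not Q = not True = False
(((P -> not Q) nor (S iff not R)) iff Q) and not Q = False and False = False

The statement is false.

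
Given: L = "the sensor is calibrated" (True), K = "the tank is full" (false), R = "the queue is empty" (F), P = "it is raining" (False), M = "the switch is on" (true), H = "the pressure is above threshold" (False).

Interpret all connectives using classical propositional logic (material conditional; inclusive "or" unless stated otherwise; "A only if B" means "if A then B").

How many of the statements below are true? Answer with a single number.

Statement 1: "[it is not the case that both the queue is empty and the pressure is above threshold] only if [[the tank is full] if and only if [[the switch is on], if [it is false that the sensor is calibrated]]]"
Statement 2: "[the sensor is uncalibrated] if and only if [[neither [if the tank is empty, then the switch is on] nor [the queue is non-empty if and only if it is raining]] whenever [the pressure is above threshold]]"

0

Statement 1: Parsed as (R nand H) -> (K <-> (~L -> M))

R nand H = F nand F = T
~L = ~T = F
~L -> M = F -> T = T
K <-> (~L -> M) = F <-> T = F
(R nand H) -> (K <-> (~L -> M)) = T -> F = F
Thus Statement 1 is false.

Statement 2: Formalization: ~L <-> (H -> ((~K -> M) nor (~R <-> P)))

~L = ~T = F
~K = ~F = T
~K -> M = T -> T = T
~R = ~F = T
~R <-> P = T <-> F = F
(~K -> M) nor (~R <-> P) = T nor F = F
H -> ((~K -> M) nor (~R <-> P)) = F -> F = T
~L <-> (H -> ((~K -> M) nor (~R <-> P))) = F <-> T = F
So Statement 2 is false.

0 of the 2 statements are true (none).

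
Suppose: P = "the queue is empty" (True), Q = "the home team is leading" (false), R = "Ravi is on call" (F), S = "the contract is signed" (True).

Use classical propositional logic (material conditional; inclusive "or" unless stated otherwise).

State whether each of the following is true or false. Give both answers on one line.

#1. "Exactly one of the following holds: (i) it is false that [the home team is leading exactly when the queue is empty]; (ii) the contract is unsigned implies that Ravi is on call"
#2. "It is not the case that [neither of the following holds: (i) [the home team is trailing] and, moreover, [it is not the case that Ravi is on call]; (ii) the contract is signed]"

#1 False / #2 True

#1: In symbols: ¬(Q ↔ P) ⊕ (¬S → R)

Q ↔ P = F ↔ T = F
¬(Q ↔ P) = ¬F = T
¬S = ¬T = F
¬S → R = F → F = T
¬(Q ↔ P) ⊕ (¬S → R) = T ⊕ T = F
Hence #1 is false.

#2: Formalization: ¬((¬Q ∧ ¬R) ↓ S)

¬Q = ¬F = T
¬R = ¬F = T
¬Q ∧ ¬R = T ∧ T = T
(¬Q ∧ ¬R) ↓ S = T ↓ T = F
¬((¬Q ∧ ¬R) ↓ S) = ¬F = T
Thus #2 is true.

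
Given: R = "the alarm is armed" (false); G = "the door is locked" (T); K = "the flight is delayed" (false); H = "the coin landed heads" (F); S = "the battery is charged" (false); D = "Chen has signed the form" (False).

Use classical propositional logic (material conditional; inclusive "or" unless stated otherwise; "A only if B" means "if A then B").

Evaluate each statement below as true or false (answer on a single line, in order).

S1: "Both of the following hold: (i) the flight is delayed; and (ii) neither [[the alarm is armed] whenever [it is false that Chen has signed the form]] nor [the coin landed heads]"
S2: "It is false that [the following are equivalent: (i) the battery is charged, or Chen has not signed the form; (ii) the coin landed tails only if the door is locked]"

S1: Formalization: K & ((~D -> R) nor H)

~D = ~F = T
~D -> R = T -> F = F
(~D -> R) nor H = F nor F = T
K & ((~D -> R) nor H) = F & T = F
So S1 is false.

S2: Parsed as ~((S | ~D) <-> (~H -> G))

~D = ~F = T
S | ~D = F | T = T
~H = ~F = T
~H -> G = T -> T = T
(S | ~D) <-> (~H -> G) = T <-> T = T
~((S | ~D) <-> (~H -> G)) = ~T = F
So S2 is false.

S1 F / S2 F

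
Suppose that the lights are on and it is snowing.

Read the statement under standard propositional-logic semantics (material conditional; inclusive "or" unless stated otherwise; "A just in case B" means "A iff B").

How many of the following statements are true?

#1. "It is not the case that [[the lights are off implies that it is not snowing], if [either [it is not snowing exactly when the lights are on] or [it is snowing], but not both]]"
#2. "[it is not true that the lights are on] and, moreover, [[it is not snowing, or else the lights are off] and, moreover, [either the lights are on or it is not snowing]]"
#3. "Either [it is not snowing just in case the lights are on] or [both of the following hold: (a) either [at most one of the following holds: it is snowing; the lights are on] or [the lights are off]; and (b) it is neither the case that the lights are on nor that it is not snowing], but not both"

0

Let Q = "it is snowing" (True), P = "the lights are on" (True).

#1: Formalization: not (((not Q iff P) xor Q) -> (not P -> not Q))

not Q = not True = False
not Q iff P = False iff True = False
(not Q iff P) xor Q = False xor True = True
not P = not True = False
not Q = not True = False
not P -> not Q = False -> False = True
((not Q iff P) xor Q) -> (not P -> not Q) = True -> True = True
not (((not Q iff P) xor Q) -> (not P -> not Q)) = not True = False
So #1 is false.

#2: Formalization: not P and ((not Q or not P) and (P or not Q))

not P = not True = False
not Q = not True = False
not P = not True = False
not Q or not P = False or False = False
not Q = not True = False
P or not Q = True or False = True
(not Q or not P) and (P or not Q) = False and True = False
not P and ((not Q or not P) and (P or not Q)) = False and False = False
Hence #2 is false.

#3: Parsed as (not Q iff P) xor (((Q nand P) or not P) and (P nor not Q))

not Q = not True = False
not Q iff P = False iff True = False
Q nand P = True nand True = False
not P = not True = False
(Q nand P) or not P = False or False = False
not Q = not True = False
P nor not Q = True nor False = False
((Q nand P) or not P) and (P nor not Q) = False and False = False
(not Q iff P) xor (((Q nand P) or not P) and (P nor not Q)) = False xor False = False
Thus #3 is false.

0 of the 3 statements are true (none).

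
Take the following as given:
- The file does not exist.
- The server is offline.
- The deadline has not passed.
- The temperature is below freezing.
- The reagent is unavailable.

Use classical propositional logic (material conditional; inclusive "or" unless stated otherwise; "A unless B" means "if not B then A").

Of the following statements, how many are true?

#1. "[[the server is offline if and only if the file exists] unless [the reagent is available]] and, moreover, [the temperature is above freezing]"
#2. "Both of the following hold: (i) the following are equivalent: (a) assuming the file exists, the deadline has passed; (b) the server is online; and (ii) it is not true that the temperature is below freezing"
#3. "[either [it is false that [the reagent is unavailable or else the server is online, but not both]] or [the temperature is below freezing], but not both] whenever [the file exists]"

Let H = "the server is online" (F), S = "the file exists" (F), M = "the reagent is available" (F), R = "the temperature is below freezing" (T), Q = "the deadline has passed" (F).

#1: In symbols: ((¬H ↔ S) ∨ M) ∧ ¬R

¬H = ¬F = T
¬H ↔ S = T ↔ F = F
(¬H ↔ S) ∨ M = F ∨ F = F
¬R = ¬T = F
((¬H ↔ S) ∨ M) ∧ ¬R = F ∧ F = F
So #1 is false.

#2: Formalization: ((S → Q) ↔ H) ∧ ¬R

S → Q = F → F = T
(S → Q) ↔ H = T ↔ F = F
¬R = ¬T = F
((S → Q) ↔ H) ∧ ¬R = F ∧ F = F
Hence #2 is false.

#3: Parsed as S → (¬(¬M ⊕ H) ⊕ R)

¬M = ¬F = T
¬M ⊕ H = T ⊕ F = T
¬(¬M ⊕ H) = ¬T = F
¬(¬M ⊕ H) ⊕ R = F ⊕ T = T
S → (¬(¬M ⊕ H) ⊕ R) = F → T = T
Hence #3 is true.

1 of the 3 statements is true (#3).

1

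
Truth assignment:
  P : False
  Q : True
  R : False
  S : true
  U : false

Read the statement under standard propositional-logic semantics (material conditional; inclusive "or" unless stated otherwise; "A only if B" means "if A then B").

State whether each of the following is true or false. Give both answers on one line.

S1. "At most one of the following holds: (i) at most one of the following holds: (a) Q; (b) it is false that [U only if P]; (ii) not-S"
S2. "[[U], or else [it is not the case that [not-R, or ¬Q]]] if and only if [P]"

S1 True, S2 True

S1: Parsed as (Q ↑ ¬(U → P)) ↑ ¬S

U → P = F → F = T
¬(U → P) = ¬T = F
Q ↑ ¬(U → P) = T ↑ F = T
¬S = ¬T = F
(Q ↑ ¬(U → P)) ↑ ¬S = T ↑ F = T
So S1 is true.

S2: Parsed as (U ∨ ¬(¬R ∨ ¬Q)) ↔ P

¬R = ¬F = T
¬Q = ¬T = F
¬R ∨ ¬Q = T ∨ F = T
¬(¬R ∨ ¬Q) = ¬T = F
U ∨ ¬(¬R ∨ ¬Q) = F ∨ F = F
(U ∨ ¬(¬R ∨ ¬Q)) ↔ P = F ↔ F = T
So S2 is true.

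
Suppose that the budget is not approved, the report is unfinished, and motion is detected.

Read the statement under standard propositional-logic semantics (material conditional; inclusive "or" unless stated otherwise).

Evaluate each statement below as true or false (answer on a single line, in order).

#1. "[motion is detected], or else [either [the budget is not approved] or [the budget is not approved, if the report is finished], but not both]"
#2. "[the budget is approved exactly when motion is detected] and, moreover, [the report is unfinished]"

Let R = "motion is detected" (T), P = "the budget is approved" (F), Q = "the report is finished" (F).

#1: Parsed as R ∨ (¬P ⊕ (Q → ¬P))

¬P = ¬F = T
¬P = ¬F = T
Q → ¬P = F → T = T
¬P ⊕ (Q → ¬P) = T ⊕ T = F
R ∨ (¬P ⊕ (Q → ¬P)) = T ∨ F = T
Hence #1 is true.

#2: In symbols: (P ↔ R) ∧ ¬Q

P ↔ R = F ↔ T = F
¬Q = ¬F = T
(P ↔ R) ∧ ¬Q = F ∧ T = F
So #2 is false.

#1 true / #2 false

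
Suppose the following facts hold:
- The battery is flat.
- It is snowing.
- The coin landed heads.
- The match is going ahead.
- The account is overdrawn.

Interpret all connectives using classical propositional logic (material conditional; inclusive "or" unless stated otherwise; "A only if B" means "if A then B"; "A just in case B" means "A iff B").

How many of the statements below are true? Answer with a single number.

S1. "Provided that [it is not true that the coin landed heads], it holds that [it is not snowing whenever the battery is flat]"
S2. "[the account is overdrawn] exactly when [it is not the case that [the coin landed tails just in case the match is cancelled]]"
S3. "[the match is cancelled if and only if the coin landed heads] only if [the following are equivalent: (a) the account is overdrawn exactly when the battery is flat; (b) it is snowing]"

2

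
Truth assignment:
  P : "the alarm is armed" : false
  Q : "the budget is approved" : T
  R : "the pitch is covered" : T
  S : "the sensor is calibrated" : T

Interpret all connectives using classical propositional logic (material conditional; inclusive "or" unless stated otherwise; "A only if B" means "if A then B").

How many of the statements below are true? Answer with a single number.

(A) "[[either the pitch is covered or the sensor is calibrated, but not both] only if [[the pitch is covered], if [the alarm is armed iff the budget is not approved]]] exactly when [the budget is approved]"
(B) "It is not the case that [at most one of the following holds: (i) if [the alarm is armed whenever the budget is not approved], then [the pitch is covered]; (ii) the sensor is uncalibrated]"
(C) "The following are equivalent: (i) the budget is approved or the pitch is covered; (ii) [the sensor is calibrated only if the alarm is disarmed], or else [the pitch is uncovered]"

(A): Parsed as ((R xor S) -> ((P <-> ~Q) -> R)) <-> Q

R xor S = T xor T = F
~Q = ~T = F
P <-> ~Q = F <-> F = T
(P <-> ~Q) -> R = T -> T = T
(R xor S) -> ((P <-> ~Q) -> R) = F -> T = T
((R xor S) -> ((P <-> ~Q) -> R)) <-> Q = T <-> T = T
Hence (A) is true.

(B): Parsed as ~(((~Q -> P) -> R) nand ~S)

~Q = ~T = F
~Q -> P = F -> F = T
(~Q -> P) -> R = T -> T = T
~S = ~T = F
((~Q -> P) -> R) nand ~S = T nand F = T
~(((~Q -> P) -> R) nand ~S) = ~T = F
So (B) is false.

(C): Formalization: (Q | R) <-> ((S -> ~P) | ~R)

Q | R = T | T = T
~P = ~F = T
S -> ~P = T -> T = T
~R = ~T = F
(S -> ~P) | ~R = T | F = T
(Q | R) <-> ((S -> ~P) | ~R) = T <-> T = T
Hence (C) is true.

True statements: 2 ((A), (C)).

2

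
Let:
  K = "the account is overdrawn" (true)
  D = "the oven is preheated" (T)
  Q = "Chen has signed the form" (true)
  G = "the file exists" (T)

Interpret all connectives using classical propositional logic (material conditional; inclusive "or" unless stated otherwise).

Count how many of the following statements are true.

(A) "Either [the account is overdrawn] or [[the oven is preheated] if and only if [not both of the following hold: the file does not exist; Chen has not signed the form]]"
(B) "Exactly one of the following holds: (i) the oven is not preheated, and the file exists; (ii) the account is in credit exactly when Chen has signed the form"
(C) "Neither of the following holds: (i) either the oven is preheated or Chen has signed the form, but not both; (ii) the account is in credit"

2

(A): Parsed as K | (D <-> (~G nand ~Q))

~G = ~T = F
~Q = ~T = F
~G nand ~Q = F nand F = T
D <-> (~G nand ~Q) = T <-> T = T
K | (D <-> (~G nand ~Q)) = T | T = T
Thus (A) is true.

(B): Formalization: (~D & G) xor (~K <-> Q)

~D = ~T = F
~D & G = F & T = F
~K = ~T = F
~K <-> Q = F <-> T = F
(~D & G) xor (~K <-> Q) = F xor F = F
Hence (B) is false.

(C): In symbols: (D xor Q) nor ~K

D xor Q = T xor T = F
~K = ~T = F
(D xor Q) nor ~K = F nor F = T
Thus (C) is true.

Count: 2.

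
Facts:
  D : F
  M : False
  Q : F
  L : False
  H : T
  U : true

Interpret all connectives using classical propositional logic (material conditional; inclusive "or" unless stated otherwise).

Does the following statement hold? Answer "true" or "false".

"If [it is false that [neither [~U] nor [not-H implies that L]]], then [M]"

In symbols: not (not U nor (not H -> L)) -> M

not U = not True = False
not H = not True = False
not H -> L = False -> False = True
not U nor (not H -> L) = False nor True = False
not (not U nor (not H -> L)) = not False = True
not (not U nor (not H -> L)) -> M = True -> False = False

false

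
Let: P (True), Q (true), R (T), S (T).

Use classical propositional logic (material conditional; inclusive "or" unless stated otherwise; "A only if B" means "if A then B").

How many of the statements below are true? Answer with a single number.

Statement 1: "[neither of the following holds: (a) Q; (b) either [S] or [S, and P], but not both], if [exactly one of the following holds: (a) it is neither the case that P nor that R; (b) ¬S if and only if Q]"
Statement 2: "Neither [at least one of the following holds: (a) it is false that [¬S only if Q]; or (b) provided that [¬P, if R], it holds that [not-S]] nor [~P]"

1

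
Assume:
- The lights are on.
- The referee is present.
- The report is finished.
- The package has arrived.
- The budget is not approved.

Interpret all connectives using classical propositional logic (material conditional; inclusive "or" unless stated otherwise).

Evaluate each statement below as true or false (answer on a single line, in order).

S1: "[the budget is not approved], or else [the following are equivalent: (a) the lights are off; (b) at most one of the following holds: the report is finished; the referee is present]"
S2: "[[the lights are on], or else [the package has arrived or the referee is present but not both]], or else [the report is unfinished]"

S1 true; S2 true

Let U = "the budget is approved" (False), P = "the lights are on" (True), R = "the report is finished" (True), Q = "the referee is present" (True), S = "the package has arrived" (True).

S1: This is not U or (not P iff (R nand Q)).

not U = not False = True
not P = not True = False
R nand Q = True nand True = False
not P iff (R nand Q) = False iff False = True
not U or (not P iff (R nand Q)) = True or True = True
Hence S1 is true.

S2: Formalization: (P or (S xor Q)) or not R

S xor Q = True xor True = False
P or (S xor Q) = True or False = True
not R = not True = False
(P or (S xor Q)) or not R = True or False = True
Thus S2 is true.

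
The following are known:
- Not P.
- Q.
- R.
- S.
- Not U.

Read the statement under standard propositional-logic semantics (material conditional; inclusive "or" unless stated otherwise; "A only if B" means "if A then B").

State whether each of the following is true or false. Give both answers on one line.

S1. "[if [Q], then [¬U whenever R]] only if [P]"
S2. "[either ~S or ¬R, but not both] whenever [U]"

S1: Parsed as (Q → (R → ¬U)) → P

¬U = ¬F = T
R → ¬U = T → T = T
Q → (R → ¬U) = T → T = T
(Q → (R → ¬U)) → P = T → F = F
Hence S1 is false.

S2: In symbols: U → (¬S ⊕ ¬R)

¬S = ¬T = F
¬R = ¬T = F
¬S ⊕ ¬R = F ⊕ F = F
U → (¬S ⊕ ¬R) = F → F = T
Thus S2 is true.

S1 false / S2 true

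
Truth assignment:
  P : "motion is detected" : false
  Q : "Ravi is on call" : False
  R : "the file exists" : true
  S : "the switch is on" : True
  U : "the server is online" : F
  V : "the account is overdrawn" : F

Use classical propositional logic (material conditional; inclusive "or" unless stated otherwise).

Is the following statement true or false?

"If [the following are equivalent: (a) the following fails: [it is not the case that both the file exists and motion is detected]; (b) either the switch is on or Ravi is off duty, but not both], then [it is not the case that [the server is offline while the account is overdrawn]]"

The statement is true.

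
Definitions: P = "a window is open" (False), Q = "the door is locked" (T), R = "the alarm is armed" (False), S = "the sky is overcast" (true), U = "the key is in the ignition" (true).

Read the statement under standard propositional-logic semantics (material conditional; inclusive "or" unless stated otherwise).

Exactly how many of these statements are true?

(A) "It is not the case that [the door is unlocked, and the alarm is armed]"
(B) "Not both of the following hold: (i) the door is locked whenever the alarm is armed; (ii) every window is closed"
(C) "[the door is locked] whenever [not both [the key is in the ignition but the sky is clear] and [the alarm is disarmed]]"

(A): In symbols: ~(~Q & R)

~Q = ~T = F
~Q & R = F & F = F
~(~Q & R) = ~F = T
So (A) is true.

(B): This is (R -> Q) nand ~P.

R -> Q = F -> T = T
~P = ~F = T
(R -> Q) nand ~P = T nand T = F
Thus (B) is false.

(C): Formalization: ((U & ~S) nand ~R) -> Q

~S = ~T = F
U & ~S = T & F = F
~R = ~F = T
(U & ~S) nand ~R = F nand T = T
((U & ~S) nand ~R) -> Q = T -> T = T
So (C) is true.

2 of the 3 statements are true.

2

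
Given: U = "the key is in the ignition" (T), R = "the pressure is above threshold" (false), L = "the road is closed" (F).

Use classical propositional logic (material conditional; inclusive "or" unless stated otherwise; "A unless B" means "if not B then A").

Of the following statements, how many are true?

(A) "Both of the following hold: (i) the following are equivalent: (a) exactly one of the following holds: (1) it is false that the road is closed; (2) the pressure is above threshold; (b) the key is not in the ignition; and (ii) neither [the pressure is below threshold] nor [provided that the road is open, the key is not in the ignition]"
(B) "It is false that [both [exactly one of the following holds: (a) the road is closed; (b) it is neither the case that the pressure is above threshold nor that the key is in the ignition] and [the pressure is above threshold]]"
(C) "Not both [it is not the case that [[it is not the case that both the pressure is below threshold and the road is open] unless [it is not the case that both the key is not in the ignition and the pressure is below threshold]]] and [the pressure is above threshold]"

(A): Formalization: ((not L xor R) iff not U) and (not R nor (not L -> not U))

not L = not False = True
not L xor R = True xor False = True
not U = not True = False
(not L xor R) iff not U = True iff False = False
not R = not False = True
not L = not False = True
not U = not True = False
not L -> not U = True -> False = False
not R nor (not L -> not U) = True nor False = False
((not L xor R) iff not U) and (not R nor (not L -> not U)) = False and False = False
Hence (A) is false.

(B): Parsed as not ((L xor (R nor U)) and R)

R nor U = False nor True = False
L xor (R nor U) = False xor False = False
(L xor (R nor U)) and R = False and False = False
not ((L xor (R nor U)) and R) = not False = True
Thus (B) is true.

(C): This is not ((not R nand not L) or (not U nand not R)) nand R.

not R = not False = True
not L = not False = True
not R nand not L = True nand True = False
not U = not True = False
not R = not False = True
not U nand not R = False nand True = True
(not R nand not L) or (not U nand not R) = False or True = True
not ((not R nand not L) or (not U nand not R)) = not True = False
not ((not R nand not L) or (not U nand not R)) nand R = False nand False = True
So (C) is true.

2 of the 3 statements are true ((B), (C)).

2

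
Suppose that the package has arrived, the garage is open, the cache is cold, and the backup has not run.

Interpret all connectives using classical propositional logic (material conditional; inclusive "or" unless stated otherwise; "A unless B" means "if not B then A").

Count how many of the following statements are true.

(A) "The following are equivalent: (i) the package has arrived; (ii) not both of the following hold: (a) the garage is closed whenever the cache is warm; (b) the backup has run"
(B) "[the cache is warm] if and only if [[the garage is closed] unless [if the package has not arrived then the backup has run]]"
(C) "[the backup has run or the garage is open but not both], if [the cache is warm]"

2

Let W = "the package has arrived" (T), U = "the cache is warm" (F), Q = "the garage is closed" (F), N = "the backup has run" (F).

(A): This is W <-> ((U -> Q) nand N).

U -> Q = F -> F = T
(U -> Q) nand N = T nand F = T
W <-> ((U -> Q) nand N) = T <-> T = T
Thus (A) is true.

(B): Parsed as U <-> (Q | (~W -> N))

~W = ~T = F
~W -> N = F -> F = T
Q | (~W -> N) = F | T = T
U <-> (Q | (~W -> N)) = F <-> T = F
Hence (B) is false.

(C): Formalization: U -> (N xor ~Q)

~Q = ~F = T
N xor ~Q = F xor T = T
U -> (N xor ~Q) = F -> T = T
Hence (C) is true.

2 of the 3 statements are true ((A), (C)).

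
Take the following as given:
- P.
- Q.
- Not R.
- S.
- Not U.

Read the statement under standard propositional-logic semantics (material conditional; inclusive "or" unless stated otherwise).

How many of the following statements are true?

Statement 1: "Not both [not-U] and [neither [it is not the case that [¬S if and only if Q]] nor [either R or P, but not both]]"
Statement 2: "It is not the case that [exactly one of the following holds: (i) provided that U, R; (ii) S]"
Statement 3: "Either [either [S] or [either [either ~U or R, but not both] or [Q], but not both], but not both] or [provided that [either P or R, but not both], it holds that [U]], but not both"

Statement 1: Formalization: not U nand (not (not S iff Q) nor (R xor P))

not U = not False = True
not S = not True = False
not S iff Q = False iff True = False
not (not S iff Q) = not False = True
R xor P = False xor True = True
not (not S iff Q) nor (R xor P) = True nor True = False
not U nand (not (not S iff Q) nor (R xor P)) = True nand False = True
Thus Statement 1 is true.

Statement 2: Formalization: not ((U -> R) xor S)

U -> R = False -> False = True
(U -> R) xor S = True xor True = False
not ((U -> R) xor S) = not False = True
Thus Statement 2 is true.

Statement 3: Formalization: (S xor ((not U xor R) xor Q)) xor ((P xor R) -> U)

not U = not False = True
not U xor R = True xor False = True
(not U xor R) xor Q = True xor True = False
S xor ((not U xor R) xor Q) = True xor False = True
P xor R = True xor False = True
(P xor R) -> U = True -> False = False
(S xor ((not U xor R) xor Q)) xor ((P xor R) -> U) = True xor False = True
So Statement 3 is true.

Count: 3.

3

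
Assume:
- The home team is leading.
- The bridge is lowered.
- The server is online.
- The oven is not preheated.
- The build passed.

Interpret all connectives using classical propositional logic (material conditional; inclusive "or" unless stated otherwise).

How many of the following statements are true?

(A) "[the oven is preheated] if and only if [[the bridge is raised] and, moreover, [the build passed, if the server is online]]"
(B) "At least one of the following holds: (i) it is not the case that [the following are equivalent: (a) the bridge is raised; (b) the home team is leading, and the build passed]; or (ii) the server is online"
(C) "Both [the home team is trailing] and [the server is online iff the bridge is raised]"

Let P = "the oven is preheated" (False), N = "the bridge is raised" (False), R = "the server is online" (True), K = "the build passed" (True), G = "the home team is leading" (True).

(A): Parsed as P iff (N and (R -> K))

R -> K = True -> True = True
N and (R -> K) = False and True = False
P iff (N and (R -> K)) = False iff False = True
Thus (A) is true.

(B): In symbols: not (N iff (G and K)) or R

G and K = True and True = True
N iff (G and K) = False iff True = False
not (N iff (G and K)) = not False = True
not (N iff (G and K)) or R = True or True = True
Thus (B) is true.

(C): Formalization: not G and (R iff N)

not G = not True = False
R iff N = True iff False = False
not G and (R iff N) = False and False = False
So (C) is false.

Count: 2.

2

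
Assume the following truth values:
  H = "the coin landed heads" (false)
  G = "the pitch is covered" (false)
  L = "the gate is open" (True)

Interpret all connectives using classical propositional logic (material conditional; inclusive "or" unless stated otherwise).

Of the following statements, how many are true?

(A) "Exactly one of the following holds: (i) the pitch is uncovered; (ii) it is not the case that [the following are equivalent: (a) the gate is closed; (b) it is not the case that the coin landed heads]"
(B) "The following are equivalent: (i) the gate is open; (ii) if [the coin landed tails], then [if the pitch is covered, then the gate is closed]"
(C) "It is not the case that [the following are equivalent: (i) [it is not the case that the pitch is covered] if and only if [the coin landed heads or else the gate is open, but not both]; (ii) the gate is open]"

(A): This is not G xor not (not L iff not H).

not G = not False = True
not L = not True = False
not H = not False = True
not L iff not H = False iff True = False
not (not L iff not H) = not False = True
not G xor not (not L iff not H) = True xor True = False
So (A) is false.

(B): In symbols: L iff (not H -> (G -> not L))

not H = not False = True
not L = not True = False
G -> not L = False -> False = True
not H -> (G -> not L) = True -> True = True
L iff (not H -> (G -> not L)) = True iff True = True
Hence (B) is true.

(C): In symbols: not ((not G iff (H xor L)) iff L)

not G = not False = True
H xor L = False xor True = True
not G iff (H xor L) = True iff True = True
(not G iff (H xor L)) iff L = True iff True = True
not ((not G iff (H xor L)) iff L) = not True = False
So (C) is false.

True statements: 1.

1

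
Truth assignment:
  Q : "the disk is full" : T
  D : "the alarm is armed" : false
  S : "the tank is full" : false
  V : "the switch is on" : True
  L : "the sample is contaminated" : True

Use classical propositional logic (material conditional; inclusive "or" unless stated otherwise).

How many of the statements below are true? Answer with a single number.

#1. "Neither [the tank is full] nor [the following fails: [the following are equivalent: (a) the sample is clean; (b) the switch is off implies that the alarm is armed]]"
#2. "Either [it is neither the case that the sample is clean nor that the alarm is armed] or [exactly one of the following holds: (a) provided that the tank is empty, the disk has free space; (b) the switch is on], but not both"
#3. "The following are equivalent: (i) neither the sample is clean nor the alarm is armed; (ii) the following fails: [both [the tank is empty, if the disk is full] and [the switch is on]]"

0

#1: Formalization: S nor ~(~L <-> (~V -> D))

~L = ~T = F
~V = ~T = F
~V -> D = F -> F = T
~L <-> (~V -> D) = F <-> T = F
~(~L <-> (~V -> D)) = ~F = T
S nor ~(~L <-> (~V -> D)) = F nor T = F
Thus #1 is false.

#2: Parsed as (~L nor D) xor ((~S -> ~Q) xor V)

~L = ~T = F
~L nor D = F nor F = T
~S = ~F = T
~Q = ~T = F
~S -> ~Q = T -> F = F
(~S -> ~Q) xor V = F xor T = T
(~L nor D) xor ((~S -> ~Q) xor V) = T xor T = F
Hence #2 is false.

#3: Formalization: (~L nor D) <-> ~((Q -> ~S) & V)

~L = ~T = F
~L nor D = F nor F = T
~S = ~F = T
Q -> ~S = T -> T = T
(Q -> ~S) & V = T & T = T
~((Q -> ~S) & V) = ~T = F
(~L nor D) <-> ~((Q -> ~S) & V) = T <-> F = F
So #3 is false.

Count: 0.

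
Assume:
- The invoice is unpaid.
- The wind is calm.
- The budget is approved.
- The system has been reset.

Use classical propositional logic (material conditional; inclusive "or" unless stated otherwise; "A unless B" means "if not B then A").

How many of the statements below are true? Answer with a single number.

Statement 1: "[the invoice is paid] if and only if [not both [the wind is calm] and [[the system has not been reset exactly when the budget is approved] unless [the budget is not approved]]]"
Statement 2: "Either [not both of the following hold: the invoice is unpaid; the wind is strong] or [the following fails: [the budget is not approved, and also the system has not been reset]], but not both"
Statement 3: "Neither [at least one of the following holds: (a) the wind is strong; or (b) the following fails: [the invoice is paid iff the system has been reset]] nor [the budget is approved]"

0

Let R = "the invoice is paid" (F), Q = "the wind is strong" (F), K = "the system has been reset" (T), U = "the budget is approved" (T).

Statement 1: Formalization: R ↔ (¬Q ↑ ((¬K ↔ U) ∨ ¬U))

¬Q = ¬F = T
¬K = ¬T = F
¬K ↔ U = F ↔ T = F
¬U = ¬T = F
(¬K ↔ U) ∨ ¬U = F ∨ F = F
¬Q ↑ ((¬K ↔ U) ∨ ¬U) = T ↑ F = T
R ↔ (¬Q ↑ ((¬K ↔ U) ∨ ¬U)) = F ↔ T = F
Thus Statement 1 is false.

Statement 2: This is (¬R ↑ Q) ⊕ ¬(¬U ∧ ¬K).

¬R = ¬F = T
¬R ↑ Q = T ↑ F = T
¬U = ¬T = F
¬K = ¬T = F
¬U ∧ ¬K = F ∧ F = F
¬(¬U ∧ ¬K) = ¬F = T
(¬R ↑ Q) ⊕ ¬(¬U ∧ ¬K) = T ⊕ T = F
Thus Statement 2 is false.

Statement 3: Formalization: (Q ∨ ¬(R ↔ K)) ↓ U

R ↔ K = F ↔ T = F
¬(R ↔ K) = ¬F = T
Q ∨ ¬(R ↔ K) = F ∨ T = T
(Q ∨ ¬(R ↔ K)) ↓ U = T ↓ T = F
Hence Statement 3 is false.

0 of the 3 statements are true (none).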